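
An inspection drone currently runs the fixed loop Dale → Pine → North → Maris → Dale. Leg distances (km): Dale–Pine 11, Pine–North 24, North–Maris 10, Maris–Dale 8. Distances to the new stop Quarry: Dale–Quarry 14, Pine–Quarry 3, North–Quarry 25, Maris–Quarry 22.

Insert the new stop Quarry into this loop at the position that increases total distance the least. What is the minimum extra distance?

Minimum extra distance: 4 km, inserting Quarry between Pine and North.

Insertion cost between consecutive stops i–j is d(i,Quarry) + d(Quarry,j) − d(i,j):
  between Dale and Pine: 14 + 3 − 11 = 6
  between Pine and North: 3 + 25 − 24 = 4
  between North and Maris: 25 + 22 − 10 = 37
  between Maris and Dale: 22 + 14 − 8 = 28
Cheapest insertion is between Pine and North, adding 4.
New total = 53 + 4 = 57.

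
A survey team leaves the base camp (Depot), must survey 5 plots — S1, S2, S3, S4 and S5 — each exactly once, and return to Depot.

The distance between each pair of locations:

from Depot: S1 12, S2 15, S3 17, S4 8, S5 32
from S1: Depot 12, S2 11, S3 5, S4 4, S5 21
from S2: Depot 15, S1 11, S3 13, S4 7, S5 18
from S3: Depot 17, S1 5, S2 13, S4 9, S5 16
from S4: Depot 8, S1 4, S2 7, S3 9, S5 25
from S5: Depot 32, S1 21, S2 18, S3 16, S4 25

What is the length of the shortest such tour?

With 5 stops there are 5!/2 = 60 distinct round trips (a route and its reverse cost the same).
Depot → S1 → S2 → S3 → S4 → S5 → Depot: 12+11+13+9+25+32 = 102
Depot → S1 → S2 → S3 → S5 → S4 → Depot: 12+11+13+16+25+8 = 85
Depot → S1 → S2 → S4 → S3 → S5 → Depot: 12+11+7+9+16+32 = 87
Depot → S1 → S2 → S4 → S5 → S3 → Depot: 12+11+7+25+16+17 = 88
Depot → S1 → S2 → S5 → S3 → S4 → Depot: 12+11+18+16+9+8 = 74
Depot → S1 → S2 → S5 → S4 → S3 → Depot: 12+11+18+25+9+17 = 92
Depot → S1 → S3 → S2 → S4 → S5 → Depot: 12+5+13+7+25+32 = 94
Depot → S1 → S3 → S2 → S5 → S4 → Depot: 12+5+13+18+25+8 = 81
Depot → S1 → S3 → S4 → S2 → S5 → Depot: 12+5+9+7+18+32 = 83
Depot → S1 → S3 → S4 → S5 → S2 → Depot: 12+5+9+25+18+15 = 84
Depot → S1 → S3 → S5 → S2 → S4 → Depot: 12+5+16+18+7+8 = 66
Depot → S1 → S3 → S5 → S4 → S2 → Depot: 12+5+16+25+7+15 = 80
Depot → S1 → S4 → S2 → S3 → S5 → Depot: 12+4+7+13+16+32 = 84
Depot → S1 → S4 → S2 → S5 → S3 → Depot: 12+4+7+18+16+17 = 74
… (46 more)
The minimum is 66.
One optimal route: Depot → S1 → S3 → S5 → S2 → S4 → Depot (or its reverse).

66 — the shortest possible round trip.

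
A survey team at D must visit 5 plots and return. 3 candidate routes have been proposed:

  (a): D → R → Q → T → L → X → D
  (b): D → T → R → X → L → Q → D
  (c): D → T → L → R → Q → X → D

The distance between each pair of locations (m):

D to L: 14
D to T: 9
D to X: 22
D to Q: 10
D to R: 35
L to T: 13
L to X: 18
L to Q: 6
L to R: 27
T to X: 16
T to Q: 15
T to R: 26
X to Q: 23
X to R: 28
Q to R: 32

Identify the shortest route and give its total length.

Shortest is (b), total 97 m.

(a): 35 + 32 + 15 + 13 + 18 + 22 = 135
(b): 9 + 26 + 28 + 18 + 6 + 10 = 97
(c): 9 + 13 + 27 + 32 + 23 + 22 = 126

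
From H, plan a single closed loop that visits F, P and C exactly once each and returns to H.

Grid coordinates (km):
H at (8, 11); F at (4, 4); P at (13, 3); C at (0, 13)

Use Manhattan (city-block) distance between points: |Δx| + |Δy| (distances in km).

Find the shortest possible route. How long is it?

Shortest round trip = 46 km.

With 3 stops there are 3!/2 = 3 distinct round trips (a route and its reverse cost the same).
H → F → P → C → H: 11+10+23+10 = 54
H → F → C → P → H: 11+13+23+13 = 60
H → P → F → C → H: 13+10+13+10 = 46
The minimum is 46.
One optimal route: H → P → F → C → H (or its reverse).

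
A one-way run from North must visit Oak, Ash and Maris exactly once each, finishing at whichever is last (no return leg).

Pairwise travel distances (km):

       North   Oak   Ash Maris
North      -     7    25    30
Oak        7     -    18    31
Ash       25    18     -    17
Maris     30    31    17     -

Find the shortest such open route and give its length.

There are 3! = 6 possible orderings.
North→Oak→Ash→Maris: 7+18+17 = 42
North→Oak→Maris→Ash: 7+31+17 = 55
North→Ash→Oak→Maris: 25+18+31 = 74
North→Ash→Maris→Oak: 25+17+31 = 73
North→Maris→Oak→Ash: 30+31+18 = 79
North→Maris→Ash→Oak: 30+17+18 = 65
The minimum is 42.
One shortest path: North → Oak → Ash → Maris.

42 km — the minimum one-way total.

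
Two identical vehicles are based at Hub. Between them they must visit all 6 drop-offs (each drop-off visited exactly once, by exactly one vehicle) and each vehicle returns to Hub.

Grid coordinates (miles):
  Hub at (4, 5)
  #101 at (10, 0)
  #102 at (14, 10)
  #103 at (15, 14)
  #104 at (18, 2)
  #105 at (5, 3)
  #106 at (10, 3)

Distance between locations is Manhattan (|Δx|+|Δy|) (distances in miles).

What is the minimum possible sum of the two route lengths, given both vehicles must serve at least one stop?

62 miles — the smallest possible combined total.

Check every non-empty split of the stops between the two vehicles; for each half take its own optimal tour:
  {#101} + {#102, #103, #104, #105, #106}: 22 + 52 = 74
  {#102} + {#101, #103, #104, #105, #106}: 30 + 56 = 86
  {#101, #102} + {#103, #104, #105, #106}: 40 + 52 = 92
  {#103} + {#101, #102, #104, #105, #106}: 40 + 48 = 88
  {#101, #103} + {#102, #104, #105, #106}: 50 + 44 = 94
  {#102, #103} + {#101, #104, #105, #106}: 40 + 38 = 78
  … (31 splits in total)
  {#105} + {#101, #102, #103, #104, #106}: 6 + 56 = 62  ← best
Best: vehicle 1 Hub → #105 → Hub = 6; vehicle 2 Hub → #102 → #103 → #104 → #101 → #106 → Hub = 56; combined 62.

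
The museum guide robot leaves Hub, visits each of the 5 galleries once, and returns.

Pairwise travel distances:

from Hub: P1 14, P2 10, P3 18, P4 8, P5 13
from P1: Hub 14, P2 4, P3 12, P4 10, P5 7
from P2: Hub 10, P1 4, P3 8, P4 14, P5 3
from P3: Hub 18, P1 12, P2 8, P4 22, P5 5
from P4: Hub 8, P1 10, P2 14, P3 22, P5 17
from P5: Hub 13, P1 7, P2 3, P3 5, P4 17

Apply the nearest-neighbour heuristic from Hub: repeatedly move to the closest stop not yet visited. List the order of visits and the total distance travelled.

Total distance 48 via the nearest-neighbour route Hub → P4 → P1 → P2 → P5 → P3 → Hub.

Hub → [P4:8 / P2:10 / P5:13 / P1:14 / P3:18] → P4 (8)
P4 → [P1:10 / P2:14 / P5:17 / P3:22] → P1 (10)
P1 → [P2:4 / P5:7 / P3:12] → P2 (4)
P2 → [P5:3 / P3:8] → P5 (3)
P5 → [P3:5] → P3 (5)
Return P3→Hub: 18.
Total = 8 + 10 + 4 + 3 + 5 + 18 = 48.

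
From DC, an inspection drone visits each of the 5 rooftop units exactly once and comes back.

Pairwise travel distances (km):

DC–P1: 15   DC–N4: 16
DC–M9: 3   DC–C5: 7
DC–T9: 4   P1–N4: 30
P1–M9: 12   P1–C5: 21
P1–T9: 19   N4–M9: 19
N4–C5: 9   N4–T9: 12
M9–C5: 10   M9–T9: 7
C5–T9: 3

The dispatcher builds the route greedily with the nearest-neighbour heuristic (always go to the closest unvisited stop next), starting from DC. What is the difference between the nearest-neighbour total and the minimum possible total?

From DC: M9=3, T9=4, C5=7, P1=15, N4=16 → choose M9 (3).
From M9: T9=7, C5=10, P1=12, N4=19 → choose T9 (7).
From T9: C5=3, N4=12, P1=19 → choose C5 (3).
From C5: N4=9, P1=21 → choose N4 (9).
From N4: P1=30 → choose P1 (30).
NN route DC → M9 → T9 → C5 → N4 → P1 → DC costs 67.
Optimal: DC → M9 → P1 → N4 → C5 → T9 → DC costs 61 (by enumerating all 60 distinct tours).
Excess = 67 − 61 = 6.

Excess over optimum: 6 km.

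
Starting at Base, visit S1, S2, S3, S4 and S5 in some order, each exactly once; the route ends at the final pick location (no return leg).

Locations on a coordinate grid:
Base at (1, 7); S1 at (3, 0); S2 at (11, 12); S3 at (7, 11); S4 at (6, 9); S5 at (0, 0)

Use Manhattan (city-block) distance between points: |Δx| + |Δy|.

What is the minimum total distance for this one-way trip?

There are 5! = 120 possible orderings.
Base → S1 → S2 → S3 → S4 → S5: 9+20+5+3+15 = 52
Base → S1 → S2 → S3 → S5 → S4: 9+20+5+18+15 = 67
Base → S1 → S2 → S4 → S3 → S5: 9+20+8+3+18 = 58
Base → S1 → S2 → S4 → S5 → S3: 9+20+8+15+18 = 70
Base → S1 → S2 → S5 → S3 → S4: 9+20+23+18+3 = 73
Base → S1 → S2 → S5 → S4 → S3: 9+20+23+15+3 = 70
Base → S1 → S3 → S2 → S4 → S5: 9+15+5+8+15 = 52
Base → S1 → S3 → S2 → S5 → S4: 9+15+5+23+15 = 67
Base → S1 → S3 → S4 → S2 → S5: 9+15+3+8+23 = 58
Base → S1 → S3 → S4 → S5 → S2: 9+15+3+15+23 = 65
Base → S1 → S3 → S5 → S2 → S4: 9+15+18+23+8 = 73
Base → S1 → S3 → S5 → S4 → S2: 9+15+18+15+8 = 65
Base → S1 → S4 → S2 → S3 → S5: 9+12+8+5+18 = 52
Base → S1 → S4 → S2 → S5 → S3: 9+12+8+23+18 = 70
… (106 more)
Base → S5 → S1 → S4 → S3 → S2: 8+3+12+3+5 = 31  ← best
The minimum is 31.
One shortest path: Base → S5 → S1 → S4 → S3 → S2.

Minimum one-way distance = 31.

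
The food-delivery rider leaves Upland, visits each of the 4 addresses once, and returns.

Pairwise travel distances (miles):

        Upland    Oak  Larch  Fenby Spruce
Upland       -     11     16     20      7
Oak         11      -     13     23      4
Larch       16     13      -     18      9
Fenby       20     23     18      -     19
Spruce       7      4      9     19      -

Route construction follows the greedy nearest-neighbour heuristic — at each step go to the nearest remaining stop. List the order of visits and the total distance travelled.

62 miles along Upland → Spruce → Oak → Larch → Fenby → Upland.

From Upland: distances to unvisited — Spruce=7, Oak=11, Larch=16, Fenby=20. Nearest is Spruce (7).
From Spruce: distances to unvisited — Oak=4, Larch=9, Fenby=19. Nearest is Oak (4).
From Oak: distances to unvisited — Larch=13, Fenby=23. Nearest is Larch (13).
From Larch: distances to unvisited — Fenby=18. Nearest is Fenby (18).
Return Fenby→Upland: 20.
Total = 7 + 4 + 13 + 18 + 20 = 62.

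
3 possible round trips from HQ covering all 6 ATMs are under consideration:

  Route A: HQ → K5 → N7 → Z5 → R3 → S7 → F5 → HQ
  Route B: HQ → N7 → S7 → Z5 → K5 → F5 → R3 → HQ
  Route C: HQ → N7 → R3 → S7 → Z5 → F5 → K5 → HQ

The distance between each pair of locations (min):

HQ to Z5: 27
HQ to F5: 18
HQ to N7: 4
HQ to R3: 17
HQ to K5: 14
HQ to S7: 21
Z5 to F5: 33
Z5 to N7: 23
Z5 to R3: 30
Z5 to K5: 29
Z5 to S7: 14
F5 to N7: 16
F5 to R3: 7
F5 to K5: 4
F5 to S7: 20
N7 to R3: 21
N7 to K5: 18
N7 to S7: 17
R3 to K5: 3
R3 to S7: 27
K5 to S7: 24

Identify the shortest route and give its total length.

Shortest is Route B, total 92 min.

Route A: 14 + 18 + 23 + 30 + 27 + 20 + 18 = 150
Route B: 4 + 17 + 14 + 29 + 4 + 7 + 17 = 92
Route C: 4 + 21 + 27 + 14 + 33 + 4 + 14 = 117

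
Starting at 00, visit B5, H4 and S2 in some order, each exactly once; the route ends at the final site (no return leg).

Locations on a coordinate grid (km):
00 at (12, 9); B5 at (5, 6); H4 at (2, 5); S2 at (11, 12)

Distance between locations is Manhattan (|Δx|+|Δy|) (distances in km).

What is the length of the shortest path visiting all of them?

20 km — the minimum one-way total.

There are 3! = 6 possible orderings.
00 → B5 → H4 → S2: 10+4+16 = 30
00 → B5 → S2 → H4: 10+12+16 = 38
00 → H4 → B5 → S2: 14+4+12 = 30
00 → H4 → S2 → B5: 14+16+12 = 42
00 → S2 → B5 → H4: 4+12+4 = 20
00 → S2 → H4 → B5: 4+16+4 = 24
The minimum is 20.
One shortest path: 00 → S2 → B5 → H4.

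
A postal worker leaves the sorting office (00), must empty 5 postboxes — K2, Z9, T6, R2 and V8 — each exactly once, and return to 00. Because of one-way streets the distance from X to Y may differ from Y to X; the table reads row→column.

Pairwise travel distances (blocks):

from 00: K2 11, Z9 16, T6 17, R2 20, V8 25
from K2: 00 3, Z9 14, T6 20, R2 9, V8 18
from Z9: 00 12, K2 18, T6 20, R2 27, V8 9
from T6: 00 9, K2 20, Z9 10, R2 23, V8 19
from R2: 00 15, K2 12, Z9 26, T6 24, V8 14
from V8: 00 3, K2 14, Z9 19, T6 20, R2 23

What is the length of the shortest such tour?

Shortest round trip = 66 blocks.

00→K2→Z9→T6→R2→V8→00: 11+14+20+23+14+3 = 85
00→K2→Z9→T6→V8→R2→00: 11+14+20+19+23+15 = 102
00→K2→Z9→R2→T6→V8→00: 11+14+27+24+19+3 = 98
00→K2→Z9→R2→V8→T6→00: 11+14+27+14+20+9 = 95
00→K2→Z9→V8→T6→R2→00: 11+14+9+20+23+15 = 92
00→K2→Z9→V8→R2→T6→00: 11+14+9+23+24+9 = 90
00→K2→T6→Z9→R2→V8→00: 11+20+10+27+14+3 = 85
00→K2→T6→Z9→V8→R2→00: 11+20+10+9+23+15 = 88
00→K2→T6→R2→Z9→V8→00: 11+20+23+26+9+3 = 92
00→K2→T6→R2→V8→Z9→00: 11+20+23+14+19+12 = 99
00→K2→T6→V8→Z9→R2→00: 11+20+19+19+27+15 = 111
00→K2→T6→V8→R2→Z9→00: 11+20+19+23+26+12 = 111
00→K2→R2→Z9→T6→V8→00: 11+9+26+20+19+3 = 88
00→K2→R2→Z9→V8→T6→00: 11+9+26+9+20+9 = 84
… (106 more)
00→K2→R2→T6→Z9→V8→00: 11+9+24+10+9+3 = 66  ← best
The minimum is 66.
One optimal route: 00 → K2 → R2 → T6 → Z9 → V8 → 00.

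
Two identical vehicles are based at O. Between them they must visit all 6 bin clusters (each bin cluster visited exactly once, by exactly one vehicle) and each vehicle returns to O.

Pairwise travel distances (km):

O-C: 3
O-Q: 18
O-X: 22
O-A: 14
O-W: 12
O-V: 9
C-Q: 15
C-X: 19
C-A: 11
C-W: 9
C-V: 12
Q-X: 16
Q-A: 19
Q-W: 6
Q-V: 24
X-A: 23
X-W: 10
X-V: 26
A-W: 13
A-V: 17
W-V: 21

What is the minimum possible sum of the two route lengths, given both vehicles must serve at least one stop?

Minimum combined distance: 89 km.

Try each way of splitting the stops between the two vehicles (each non-empty) and, for each split, find the best tour for each vehicle:
  {C} + {Q, X, A, W, V}: 6 + 83 = 89
  {Q} + {C, X, A, W, V}: 36 + 71 = 107
  {C, Q} + {X, A, W, V}: 36 + 71 = 107
  {X} + {C, Q, A, W, V}: 44 + 63 = 107
  {C, X} + {Q, A, W, V}: 44 + 63 = 107
  {Q, X} + {C, A, W, V}: 56 + 51 = 107
  … (31 splits in total)
Best: vehicle 1 O → C → O = 6; vehicle 2 O → Q → X → W → A → V → O = 83; combined 89.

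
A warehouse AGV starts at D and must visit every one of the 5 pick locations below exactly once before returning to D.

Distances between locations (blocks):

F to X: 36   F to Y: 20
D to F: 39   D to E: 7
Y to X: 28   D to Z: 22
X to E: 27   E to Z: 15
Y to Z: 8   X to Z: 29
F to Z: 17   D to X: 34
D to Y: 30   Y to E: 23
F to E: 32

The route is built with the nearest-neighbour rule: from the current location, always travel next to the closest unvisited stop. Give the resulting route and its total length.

From D: distances to unvisited — E=7, Z=22, Y=30, X=34, F=39. Nearest is E (7).
From E: distances to unvisited — Z=15, Y=23, X=27, F=32. Nearest is Z (15).
From Z: distances to unvisited — Y=8, F=17, X=29. Nearest is Y (8).
From Y: distances to unvisited — F=20, X=28. Nearest is F (20).
From F: distances to unvisited — X=36. Nearest is X (36).
Return X→D: 34.
Total = 7 + 15 + 8 + 20 + 36 + 34 = 120.

120 blocks along D → E → Z → Y → F → X → D.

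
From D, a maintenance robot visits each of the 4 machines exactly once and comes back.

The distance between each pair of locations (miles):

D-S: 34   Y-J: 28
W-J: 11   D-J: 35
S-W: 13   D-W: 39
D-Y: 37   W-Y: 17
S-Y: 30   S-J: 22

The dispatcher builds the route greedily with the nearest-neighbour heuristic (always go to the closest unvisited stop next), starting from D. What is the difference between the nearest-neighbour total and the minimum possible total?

Excess over optimum: 2 miles.

From D: S=34, J=35, Y=37, W=39 → choose S (34).
From S: W=13, J=22, Y=30 → choose W (13).
From W: J=11, Y=17 → choose J (11).
From J: Y=28 → choose Y (28).
NN route D → S → W → J → Y → D costs 123.
Optimal: D → S → J → W → Y → D costs 121 (by enumerating all 12 distinct tours).
Excess = 123 − 121 = 2.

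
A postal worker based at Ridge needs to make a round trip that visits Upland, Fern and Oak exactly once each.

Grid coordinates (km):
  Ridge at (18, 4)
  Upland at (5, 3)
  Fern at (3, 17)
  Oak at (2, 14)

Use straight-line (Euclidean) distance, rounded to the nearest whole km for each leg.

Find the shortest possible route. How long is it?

Shortest round trip = 47 km.

Ridge → Upland → Fern → Oak → Ridge: 13+14+3+19 = 49
Ridge → Upland → Oak → Fern → Ridge: 13+11+3+20 = 47
Ridge → Fern → Upland → Oak → Ridge: 20+14+11+19 = 64
The minimum is 47.
One optimal route: Ridge → Upland → Oak → Fern → Ridge (or its reverse).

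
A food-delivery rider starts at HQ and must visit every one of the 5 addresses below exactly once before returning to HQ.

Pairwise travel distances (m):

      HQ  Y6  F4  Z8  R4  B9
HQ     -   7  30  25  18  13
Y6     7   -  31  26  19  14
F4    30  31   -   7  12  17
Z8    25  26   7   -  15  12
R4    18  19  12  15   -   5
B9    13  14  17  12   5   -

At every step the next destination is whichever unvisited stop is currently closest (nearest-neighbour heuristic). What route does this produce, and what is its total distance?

Total distance 70 m via the nearest-neighbour route HQ → Y6 → B9 → R4 → F4 → Z8 → HQ.

HQ → [Y6:7 / B9:13 / R4:18 / Z8:25 / F4:30] → Y6 (7)
Y6 → [B9:14 / R4:19 / Z8:26 / F4:31] → B9 (14)
B9 → [R4:5 / Z8:12 / F4:17] → R4 (5)
R4 → [F4:12 / Z8:15] → F4 (12)
F4 → [Z8:7] → Z8 (7)
Return Z8→HQ: 25.
Total = 7 + 14 + 5 + 12 + 7 + 25 = 70.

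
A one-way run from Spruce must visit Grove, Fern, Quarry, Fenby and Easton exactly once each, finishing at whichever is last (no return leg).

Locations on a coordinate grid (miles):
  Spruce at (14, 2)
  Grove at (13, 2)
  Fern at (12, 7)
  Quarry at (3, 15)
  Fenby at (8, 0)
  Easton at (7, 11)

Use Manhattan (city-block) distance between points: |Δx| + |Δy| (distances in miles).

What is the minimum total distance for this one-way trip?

There are 5! = 120 possible orderings.
Spruce→Grove→Fern→Quarry→Fenby→Easton: 1+6+17+20+12 = 56
Spruce→Grove→Fern→Quarry→Easton→Fenby: 1+6+17+8+12 = 44
Spruce→Grove→Fern→Fenby→Quarry→Easton: 1+6+11+20+8 = 46
Spruce→Grove→Fern→Fenby→Easton→Quarry: 1+6+11+12+8 = 38
Spruce→Grove→Fern→Easton→Quarry→Fenby: 1+6+9+8+20 = 44
Spruce→Grove→Fern→Easton→Fenby→Quarry: 1+6+9+12+20 = 48
Spruce→Grove→Quarry→Fern→Fenby→Easton: 1+23+17+11+12 = 64
Spruce→Grove→Quarry→Fern→Easton→Fenby: 1+23+17+9+12 = 62
Spruce→Grove→Quarry→Fenby→Fern→Easton: 1+23+20+11+9 = 64
Spruce→Grove→Quarry→Fenby→Easton→Fern: 1+23+20+12+9 = 65
Spruce→Grove→Quarry→Easton→Fern→Fenby: 1+23+8+9+11 = 52
Spruce→Grove→Quarry→Easton→Fenby→Fern: 1+23+8+12+11 = 55
Spruce→Grove→Fenby→Fern→Quarry→Easton: 1+7+11+17+8 = 44
Spruce→Grove→Fenby→Fern→Easton→Quarry: 1+7+11+9+8 = 36
… (106 more)
The minimum is 36.
One shortest path: Spruce → Grove → Fenby → Fern → Easton → Quarry.

Minimum one-way distance = 36 miles.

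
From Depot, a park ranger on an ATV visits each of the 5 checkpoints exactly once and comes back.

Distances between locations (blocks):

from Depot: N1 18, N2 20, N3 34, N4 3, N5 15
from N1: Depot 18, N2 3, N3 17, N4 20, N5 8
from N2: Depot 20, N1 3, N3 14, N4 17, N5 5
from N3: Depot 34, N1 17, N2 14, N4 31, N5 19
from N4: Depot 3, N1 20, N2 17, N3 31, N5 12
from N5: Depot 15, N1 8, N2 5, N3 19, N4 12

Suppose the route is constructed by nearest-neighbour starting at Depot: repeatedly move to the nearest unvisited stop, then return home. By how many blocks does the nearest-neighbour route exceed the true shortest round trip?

The nearest-neighbour route is 5 blocks longer than optimal.

Depot: N4=3, N5=15, N1=18, N2=20, N3=34 ⇒ N4
N4: N5=12, N2=17, N1=20, N3=31 ⇒ N5
N5: N2=5, N1=8, N3=19 ⇒ N2
N2: N1=3, N3=14 ⇒ N1
N1: N3=17 ⇒ N3
NN route Depot → N4 → N5 → N2 → N1 → N3 → Depot costs 74.
Optimal: Depot → N1 → N2 → N3 → N5 → N4 → Depot costs 69 (by enumerating all 60 distinct tours).
Excess = 74 − 69 = 5.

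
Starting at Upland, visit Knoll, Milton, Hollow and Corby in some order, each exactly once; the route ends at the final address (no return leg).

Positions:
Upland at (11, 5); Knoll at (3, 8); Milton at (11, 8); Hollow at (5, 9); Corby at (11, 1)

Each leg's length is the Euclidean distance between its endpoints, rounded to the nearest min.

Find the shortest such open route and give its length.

There are 4! = 24 possible orderings.
Upland - Knoll - Milton - Hollow - Corby: 9+8+6+10 = 33
Upland - Knoll - Milton - Corby - Hollow: 9+8+7+10 = 34
Upland - Knoll - Hollow - Milton - Corby: 9+2+6+7 = 24
Upland - Knoll - Hollow - Corby - Milton: 9+2+10+7 = 28
Upland - Knoll - Corby - Milton - Hollow: 9+11+7+6 = 33
Upland - Knoll - Corby - Hollow - Milton: 9+11+10+6 = 36
Upland - Milton - Knoll - Hollow - Corby: 3+8+2+10 = 23
Upland - Milton - Knoll - Corby - Hollow: 3+8+11+10 = 32
Upland - Milton - Hollow - Knoll - Corby: 3+6+2+11 = 22
Upland - Milton - Hollow - Corby - Knoll: 3+6+10+11 = 30
Upland - Milton - Corby - Knoll - Hollow: 3+7+11+2 = 23
Upland - Milton - Corby - Hollow - Knoll: 3+7+10+2 = 22
Upland - Hollow - Knoll - Milton - Corby: 7+2+8+7 = 24
Upland - Hollow - Knoll - Corby - Milton: 7+2+11+7 = 27
… (10 more)
Upland - Corby - Milton - Hollow - Knoll: 4+7+6+2 = 19  ← best
The minimum is 19.
One shortest path: Upland → Corby → Milton → Hollow → Knoll.

Minimum one-way distance = 19 min.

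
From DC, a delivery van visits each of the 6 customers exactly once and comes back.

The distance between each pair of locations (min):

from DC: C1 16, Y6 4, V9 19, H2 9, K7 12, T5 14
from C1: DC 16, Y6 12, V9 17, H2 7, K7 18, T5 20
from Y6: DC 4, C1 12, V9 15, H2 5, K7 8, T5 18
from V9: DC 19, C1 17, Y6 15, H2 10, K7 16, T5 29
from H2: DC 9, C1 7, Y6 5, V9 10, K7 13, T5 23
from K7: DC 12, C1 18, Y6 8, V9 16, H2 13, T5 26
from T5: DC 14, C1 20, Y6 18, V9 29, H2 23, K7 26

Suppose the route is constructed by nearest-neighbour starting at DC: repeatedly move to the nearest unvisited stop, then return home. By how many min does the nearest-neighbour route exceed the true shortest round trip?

DC: Y6=4, H2=9, K7=12, T5=14, C1=16, V9=19 ⇒ Y6
Y6: H2=5, K7=8, C1=12, V9=15, T5=18 ⇒ H2
H2: C1=7, V9=10, K7=13, T5=23 ⇒ C1
C1: V9=17, K7=18, T5=20 ⇒ V9
V9: K7=16, T5=29 ⇒ K7
K7: T5=26 ⇒ T5
NN route DC → Y6 → H2 → C1 → V9 → K7 → T5 → DC costs 89.
Optimal: DC → Y6 → K7 → V9 → H2 → C1 → T5 → DC costs 79 (by enumerating all 360 distinct tours).
Excess = 89 − 79 = 10.

The nearest-neighbour route is 10 min longer than optimal.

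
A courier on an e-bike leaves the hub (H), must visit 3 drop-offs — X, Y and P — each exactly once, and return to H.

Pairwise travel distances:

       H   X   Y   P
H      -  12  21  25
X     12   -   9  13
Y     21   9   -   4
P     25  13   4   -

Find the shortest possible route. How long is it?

Minimum total distance: 50.

There are 3 distinct closed tours to check (reversals are equivalent).
H→X→Y→P→H: 12+9+4+25 = 50
H→X→P→Y→H: 12+13+4+21 = 50
H→Y→X→P→H: 21+9+13+25 = 68
The minimum is 50.
One optimal route: H → X → Y → P → H (or its reverse).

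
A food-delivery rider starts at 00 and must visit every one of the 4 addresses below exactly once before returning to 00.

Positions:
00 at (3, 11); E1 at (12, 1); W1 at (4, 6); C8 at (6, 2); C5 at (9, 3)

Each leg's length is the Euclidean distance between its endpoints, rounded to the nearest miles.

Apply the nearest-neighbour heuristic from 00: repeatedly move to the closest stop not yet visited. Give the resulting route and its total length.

00 → [W1:5 / C8:9 / C5:10 / E1:13] → W1 (5)
W1 → [C8:4 / C5:6 / E1:9] → C8 (4)
C8 → [C5:3 / E1:6] → C5 (3)
C5 → [E1:4] → E1 (4)
Return E1→00: 13.
Total = 5 + 4 + 3 + 4 + 13 = 29.

Total distance 29 miles via the nearest-neighbour route 00 → W1 → C8 → C5 → E1 → 00.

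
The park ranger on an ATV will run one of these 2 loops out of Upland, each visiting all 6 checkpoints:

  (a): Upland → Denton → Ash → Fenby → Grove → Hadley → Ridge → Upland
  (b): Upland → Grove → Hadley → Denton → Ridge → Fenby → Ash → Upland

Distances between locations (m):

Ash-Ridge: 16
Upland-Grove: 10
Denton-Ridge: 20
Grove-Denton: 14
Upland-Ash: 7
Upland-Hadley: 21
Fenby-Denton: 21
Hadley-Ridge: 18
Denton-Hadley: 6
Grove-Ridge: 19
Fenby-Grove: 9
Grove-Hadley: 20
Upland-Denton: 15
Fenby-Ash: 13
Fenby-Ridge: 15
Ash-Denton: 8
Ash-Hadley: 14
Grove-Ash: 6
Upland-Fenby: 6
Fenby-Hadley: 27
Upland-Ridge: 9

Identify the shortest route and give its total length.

(a): 15 + 8 + 13 + 9 + 20 + 18 + 9 = 92
(b): 10 + 20 + 6 + 20 + 15 + 13 + 7 = 91

91 m — (b) is the shortest.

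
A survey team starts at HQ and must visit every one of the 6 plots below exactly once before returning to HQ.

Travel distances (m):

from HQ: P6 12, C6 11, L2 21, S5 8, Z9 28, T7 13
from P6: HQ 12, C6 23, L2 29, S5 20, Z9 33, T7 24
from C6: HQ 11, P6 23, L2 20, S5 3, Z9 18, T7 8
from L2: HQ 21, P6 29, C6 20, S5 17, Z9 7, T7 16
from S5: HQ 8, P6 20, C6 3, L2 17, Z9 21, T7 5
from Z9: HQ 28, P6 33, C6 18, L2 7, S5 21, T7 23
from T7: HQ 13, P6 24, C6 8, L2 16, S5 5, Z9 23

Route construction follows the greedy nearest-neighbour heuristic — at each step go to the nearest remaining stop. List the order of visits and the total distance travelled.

87 m along HQ → S5 → C6 → T7 → L2 → Z9 → P6 → HQ.

HQ → [S5:8 / C6:11 / P6:12 / T7:13 / L2:21 / Z9:28] → S5 (8)
S5 → [C6:3 / T7:5 / L2:17 / P6:20 / Z9:21] → C6 (3)
C6 → [T7:8 / Z9:18 / L2:20 / P6:23] → T7 (8)
T7 → [L2:16 / Z9:23 / P6:24] → L2 (16)
L2 → [Z9:7 / P6:29] → Z9 (7)
Z9 → [P6:33] → P6 (33)
Return P6→HQ: 12.
Total = 8 + 3 + 8 + 16 + 7 + 33 + 12 = 87.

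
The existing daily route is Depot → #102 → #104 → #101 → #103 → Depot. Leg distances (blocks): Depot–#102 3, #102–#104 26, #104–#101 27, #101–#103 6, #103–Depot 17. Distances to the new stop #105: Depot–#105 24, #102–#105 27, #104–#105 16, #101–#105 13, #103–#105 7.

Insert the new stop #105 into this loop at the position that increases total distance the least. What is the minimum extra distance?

Adding 2 blocks by placing #105 on the #104–#101 leg.

Insertion cost between consecutive stops i–j is d(i,#105) + d(#105,j) − d(i,j):
  between Depot and #102: 24 + 27 − 3 = 48
  between #102 and #104: 27 + 16 − 26 = 17
  between #104 and #101: 16 + 13 − 27 = 2
  between #101 and #103: 13 + 7 − 6 = 14
  between #103 and Depot: 7 + 24 − 17 = 14
Cheapest insertion is between #104 and #101, adding 2.
New total = 79 + 2 = 81.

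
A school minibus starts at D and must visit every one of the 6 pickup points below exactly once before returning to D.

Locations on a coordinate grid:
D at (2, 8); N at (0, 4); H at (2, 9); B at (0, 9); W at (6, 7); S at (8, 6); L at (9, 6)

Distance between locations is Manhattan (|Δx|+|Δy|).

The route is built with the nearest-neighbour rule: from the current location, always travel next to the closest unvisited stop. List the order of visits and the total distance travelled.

D → [H:1 / B:3 / W:5 / N:6 / S:8 / L:9] → H (1)
H → [B:2 / W:6 / N:7 / S:9 / L:10] → B (2)
B → [N:5 / W:8 / S:11 / L:12] → N (5)
N → [W:9 / S:10 / L:11] → W (9)
W → [S:3 / L:4] → S (3)
S → [L:1] → L (1)
Return L→D: 9.
Total = 1 + 2 + 5 + 9 + 3 + 1 + 9 = 30.

Nearest-neighbour total = 30; route D → H → B → N → W → S → L → D.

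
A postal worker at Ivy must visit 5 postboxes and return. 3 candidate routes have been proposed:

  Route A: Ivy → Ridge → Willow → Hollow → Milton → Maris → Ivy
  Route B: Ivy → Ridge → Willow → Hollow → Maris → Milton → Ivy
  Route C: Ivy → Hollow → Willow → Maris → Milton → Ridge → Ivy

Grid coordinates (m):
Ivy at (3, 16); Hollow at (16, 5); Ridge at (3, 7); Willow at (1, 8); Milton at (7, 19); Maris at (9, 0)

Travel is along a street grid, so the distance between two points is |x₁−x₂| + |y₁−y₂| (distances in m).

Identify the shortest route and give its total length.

Shortest is Route B, total 70 m.

Route A: 9 + 3 + 18 + 23 + 21 + 22 = 96
Route B: 9 + 3 + 18 + 12 + 21 + 7 = 70
Route C: 24 + 18 + 16 + 21 + 16 + 9 = 104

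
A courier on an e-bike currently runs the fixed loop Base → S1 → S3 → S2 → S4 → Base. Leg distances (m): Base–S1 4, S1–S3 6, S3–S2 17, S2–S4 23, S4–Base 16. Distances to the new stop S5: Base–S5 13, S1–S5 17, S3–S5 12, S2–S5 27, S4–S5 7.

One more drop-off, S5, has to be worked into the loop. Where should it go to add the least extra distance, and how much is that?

Minimum extra distance: 4 m, inserting S5 between S4 and Base.

Insertion cost between consecutive stops i–j is d(i,S5) + d(S5,j) − d(i,j):
  between Base and S1: 13 + 17 − 4 = 26
  between S1 and S3: 17 + 12 − 6 = 23
  between S3 and S2: 12 + 27 − 17 = 22
  between S2 and S4: 27 + 7 − 23 = 11
  between S4 and Base: 7 + 13 − 16 = 4
Cheapest insertion is between S4 and Base, adding 4.
New total = 66 + 4 = 70.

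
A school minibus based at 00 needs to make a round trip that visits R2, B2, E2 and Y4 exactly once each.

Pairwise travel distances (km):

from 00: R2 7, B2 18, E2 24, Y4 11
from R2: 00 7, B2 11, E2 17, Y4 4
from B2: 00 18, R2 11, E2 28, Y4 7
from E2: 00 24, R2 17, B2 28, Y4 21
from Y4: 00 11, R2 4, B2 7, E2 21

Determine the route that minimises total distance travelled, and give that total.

Minimum total distance: 70 km.

There are 12 distinct closed tours to check (reversals are equivalent).
00-R2-B2-E2-Y4-00: 7+11+28+21+11 = 78
00-R2-B2-Y4-E2-00: 7+11+7+21+24 = 70
00-R2-E2-B2-Y4-00: 7+17+28+7+11 = 70
00-R2-E2-Y4-B2-00: 7+17+21+7+18 = 70
00-R2-Y4-B2-E2-00: 7+4+7+28+24 = 70
00-R2-Y4-E2-B2-00: 7+4+21+28+18 = 78
00-B2-R2-E2-Y4-00: 18+11+17+21+11 = 78
00-B2-R2-Y4-E2-00: 18+11+4+21+24 = 78
00-B2-E2-R2-Y4-00: 18+28+17+4+11 = 78
00-B2-Y4-R2-E2-00: 18+7+4+17+24 = 70
00-E2-R2-B2-Y4-00: 24+17+11+7+11 = 70
00-E2-B2-R2-Y4-00: 24+28+11+4+11 = 78
The minimum is 70.
One optimal route: 00 → R2 → B2 → Y4 → E2 → 00 (or its reverse).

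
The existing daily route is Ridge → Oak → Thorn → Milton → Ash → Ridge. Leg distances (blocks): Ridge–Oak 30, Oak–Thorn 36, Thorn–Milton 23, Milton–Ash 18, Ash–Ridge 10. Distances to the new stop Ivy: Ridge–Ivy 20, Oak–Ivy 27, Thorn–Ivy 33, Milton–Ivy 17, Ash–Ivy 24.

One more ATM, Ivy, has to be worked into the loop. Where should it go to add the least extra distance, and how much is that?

+17 blocks — insert Ivy between Ridge and Oak.

Insertion cost between consecutive stops i–j is d(i,Ivy) + d(Ivy,j) − d(i,j):
  between Ridge and Oak: 20 + 27 − 30 = 17
  between Oak and Thorn: 27 + 33 − 36 = 24
  between Thorn and Milton: 33 + 17 − 23 = 27
  between Milton and Ash: 17 + 24 − 18 = 23
  between Ash and Ridge: 24 + 20 − 10 = 34
Cheapest insertion is between Ridge and Oak, adding 17.
New total = 117 + 17 = 134.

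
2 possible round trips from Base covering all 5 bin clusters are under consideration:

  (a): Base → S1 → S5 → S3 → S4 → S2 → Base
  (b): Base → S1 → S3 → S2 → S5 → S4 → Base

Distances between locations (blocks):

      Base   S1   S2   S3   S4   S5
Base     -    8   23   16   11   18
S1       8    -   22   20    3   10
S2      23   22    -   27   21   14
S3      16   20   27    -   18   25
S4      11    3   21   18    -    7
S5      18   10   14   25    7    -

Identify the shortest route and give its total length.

(a): 8 + 10 + 25 + 18 + 21 + 23 = 105
(b): 8 + 20 + 27 + 14 + 7 + 11 = 87

87 blocks — (b) is the shortest.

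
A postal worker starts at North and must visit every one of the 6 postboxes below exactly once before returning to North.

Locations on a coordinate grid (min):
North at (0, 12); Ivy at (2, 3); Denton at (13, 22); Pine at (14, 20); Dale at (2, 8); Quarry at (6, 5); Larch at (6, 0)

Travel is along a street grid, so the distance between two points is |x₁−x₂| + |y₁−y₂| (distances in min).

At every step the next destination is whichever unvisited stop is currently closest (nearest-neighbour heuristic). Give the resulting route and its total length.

At North the remaining stops are Dale 6, Ivy 11, Quarry 13, Larch 18, Pine 22, Denton 23; go to Dale.
At Dale the remaining stops are Ivy 5, Quarry 7, Larch 12, Pine 24, Denton 25; go to Ivy.
At Ivy the remaining stops are Quarry 6, Larch 7, Pine 29, Denton 30; go to Quarry.
At Quarry the remaining stops are Larch 5, Pine 23, Denton 24; go to Larch.
At Larch the remaining stops are Pine 28, Denton 29; go to Pine.
At Pine the remaining stops are Denton 3; go to Denton.
Return Denton→North: 23.
Total = 6 + 5 + 6 + 5 + 28 + 3 + 23 = 76.

Total distance 76 min via the nearest-neighbour route North → Dale → Ivy → Quarry → Larch → Pine → Denton → North.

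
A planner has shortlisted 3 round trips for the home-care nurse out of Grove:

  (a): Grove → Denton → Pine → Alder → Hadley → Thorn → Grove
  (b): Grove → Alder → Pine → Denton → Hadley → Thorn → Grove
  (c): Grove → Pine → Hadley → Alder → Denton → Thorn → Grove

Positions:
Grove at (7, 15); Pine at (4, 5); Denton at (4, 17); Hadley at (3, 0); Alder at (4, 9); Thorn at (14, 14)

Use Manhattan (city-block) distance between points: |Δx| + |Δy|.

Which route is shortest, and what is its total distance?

(a): 5 + 12 + 4 + 10 + 25 + 8 = 64
(b): 9 + 4 + 12 + 18 + 25 + 8 = 76
(c): 13 + 6 + 10 + 8 + 13 + 8 = 58

Shortest is (c), total 58.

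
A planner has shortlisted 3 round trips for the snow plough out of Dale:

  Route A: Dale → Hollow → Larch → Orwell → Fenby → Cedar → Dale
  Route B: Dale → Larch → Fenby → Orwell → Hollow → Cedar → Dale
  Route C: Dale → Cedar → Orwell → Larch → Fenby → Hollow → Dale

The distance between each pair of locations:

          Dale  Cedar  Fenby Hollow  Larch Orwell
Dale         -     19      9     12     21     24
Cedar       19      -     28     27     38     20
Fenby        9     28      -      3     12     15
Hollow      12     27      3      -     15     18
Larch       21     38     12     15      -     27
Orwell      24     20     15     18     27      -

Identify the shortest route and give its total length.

Route A: 12 + 15 + 27 + 15 + 28 + 19 = 116
Route B: 21 + 12 + 15 + 18 + 27 + 19 = 112
Route C: 19 + 20 + 27 + 12 + 3 + 12 = 93

Shortest is Route C, total 93.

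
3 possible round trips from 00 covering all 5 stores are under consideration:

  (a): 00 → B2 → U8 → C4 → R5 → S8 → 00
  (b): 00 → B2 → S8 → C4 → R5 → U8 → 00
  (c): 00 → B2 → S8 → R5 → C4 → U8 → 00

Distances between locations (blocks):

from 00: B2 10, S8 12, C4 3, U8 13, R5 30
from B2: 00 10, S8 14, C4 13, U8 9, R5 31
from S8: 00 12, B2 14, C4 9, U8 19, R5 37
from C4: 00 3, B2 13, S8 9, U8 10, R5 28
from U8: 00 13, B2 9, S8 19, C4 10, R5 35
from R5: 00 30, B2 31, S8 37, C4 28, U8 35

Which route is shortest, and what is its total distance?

(a): 10 + 9 + 10 + 28 + 37 + 12 = 106
(b): 10 + 14 + 9 + 28 + 35 + 13 = 109
(c): 10 + 14 + 37 + 28 + 10 + 13 = 112

106 blocks — (a) is the shortest.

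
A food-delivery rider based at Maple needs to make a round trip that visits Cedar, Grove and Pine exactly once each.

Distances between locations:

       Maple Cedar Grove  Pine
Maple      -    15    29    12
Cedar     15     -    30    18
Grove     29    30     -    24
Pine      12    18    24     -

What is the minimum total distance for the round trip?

Shortest round trip = 81.

Maple→Cedar→Grove→Pine→Maple: 15+30+24+12 = 81
Maple→Cedar→Pine→Grove→Maple: 15+18+24+29 = 86
Maple→Grove→Cedar→Pine→Maple: 29+30+18+12 = 89
The minimum is 81.
One optimal route: Maple → Cedar → Grove → Pine → Maple (or its reverse).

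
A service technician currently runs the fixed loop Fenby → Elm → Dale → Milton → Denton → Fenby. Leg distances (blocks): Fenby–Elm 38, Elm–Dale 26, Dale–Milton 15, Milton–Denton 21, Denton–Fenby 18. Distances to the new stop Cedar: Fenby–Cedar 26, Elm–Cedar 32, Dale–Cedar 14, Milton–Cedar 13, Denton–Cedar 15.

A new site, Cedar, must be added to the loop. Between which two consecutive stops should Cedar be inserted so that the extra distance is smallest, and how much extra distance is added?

Adding 7 blocks by placing Cedar on the Milton–Denton leg.

Insertion cost between consecutive stops i–j is d(i,Cedar) + d(Cedar,j) − d(i,j):
  between Fenby and Elm: 26 + 32 − 38 = 20
  between Elm and Dale: 32 + 14 − 26 = 20
  between Dale and Milton: 14 + 13 − 15 = 12
  between Milton and Denton: 13 + 15 − 21 = 7
  between Denton and Fenby: 15 + 26 − 18 = 23
Cheapest insertion is between Milton and Denton, adding 7.
New total = 118 + 7 = 125.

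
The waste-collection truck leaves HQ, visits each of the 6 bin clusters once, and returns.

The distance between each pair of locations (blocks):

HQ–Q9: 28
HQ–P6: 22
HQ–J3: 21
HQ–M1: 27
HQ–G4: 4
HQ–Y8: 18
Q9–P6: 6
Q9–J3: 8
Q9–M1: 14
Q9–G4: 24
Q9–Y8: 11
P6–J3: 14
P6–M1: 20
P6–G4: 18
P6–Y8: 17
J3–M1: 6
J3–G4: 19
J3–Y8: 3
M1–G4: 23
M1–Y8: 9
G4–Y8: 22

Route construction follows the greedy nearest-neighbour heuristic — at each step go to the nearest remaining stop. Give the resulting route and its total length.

From HQ: distances to unvisited — G4=4, Y8=18, J3=21, P6=22, M1=27, Q9=28. Nearest is G4 (4).
From G4: distances to unvisited — P6=18, J3=19, Y8=22, M1=23, Q9=24. Nearest is P6 (18).
From P6: distances to unvisited — Q9=6, J3=14, Y8=17, M1=20. Nearest is Q9 (6).
From Q9: distances to unvisited — J3=8, Y8=11, M1=14. Nearest is J3 (8).
From J3: distances to unvisited — Y8=3, M1=6. Nearest is Y8 (3).
From Y8: distances to unvisited — M1=9. Nearest is M1 (9).
Return M1→HQ: 27.
Total = 4 + 18 + 6 + 8 + 3 + 9 + 27 = 75.

Nearest-neighbour total = 75 blocks; route HQ → G4 → P6 → Q9 → J3 → Y8 → M1 → HQ.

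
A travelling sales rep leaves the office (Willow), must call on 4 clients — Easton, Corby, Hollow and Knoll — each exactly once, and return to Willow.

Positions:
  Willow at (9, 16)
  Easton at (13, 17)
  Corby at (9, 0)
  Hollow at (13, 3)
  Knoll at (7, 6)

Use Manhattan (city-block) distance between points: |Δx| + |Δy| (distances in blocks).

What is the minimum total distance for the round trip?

With 4 stops there are 4!/2 = 12 distinct round trips (a route and its reverse cost the same).
Willow - Easton - Corby - Hollow - Knoll - Willow: 5+21+7+9+12 = 54
Willow - Easton - Corby - Knoll - Hollow - Willow: 5+21+8+9+17 = 60
Willow - Easton - Hollow - Corby - Knoll - Willow: 5+14+7+8+12 = 46
Willow - Easton - Hollow - Knoll - Corby - Willow: 5+14+9+8+16 = 52
Willow - Easton - Knoll - Corby - Hollow - Willow: 5+17+8+7+17 = 54
Willow - Easton - Knoll - Hollow - Corby - Willow: 5+17+9+7+16 = 54
Willow - Corby - Easton - Hollow - Knoll - Willow: 16+21+14+9+12 = 72
Willow - Corby - Easton - Knoll - Hollow - Willow: 16+21+17+9+17 = 80
Willow - Corby - Hollow - Easton - Knoll - Willow: 16+7+14+17+12 = 66
Willow - Corby - Knoll - Easton - Hollow - Willow: 16+8+17+14+17 = 72
Willow - Hollow - Easton - Corby - Knoll - Willow: 17+14+21+8+12 = 72
Willow - Hollow - Corby - Easton - Knoll - Willow: 17+7+21+17+12 = 74
The minimum is 46.
One optimal route: Willow → Easton → Hollow → Corby → Knoll → Willow (or its reverse).

Minimum total distance: 46 blocks.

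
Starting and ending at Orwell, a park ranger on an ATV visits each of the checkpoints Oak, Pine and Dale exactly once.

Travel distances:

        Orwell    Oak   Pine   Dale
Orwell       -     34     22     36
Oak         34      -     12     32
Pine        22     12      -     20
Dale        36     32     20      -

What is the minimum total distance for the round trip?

Minimum total distance: 102.

With 3 stops there are 3!/2 = 3 distinct round trips (a route and its reverse cost the same).
Orwell - Oak - Pine - Dale - Orwell: 34+12+20+36 = 102
Orwell - Oak - Dale - Pine - Orwell: 34+32+20+22 = 108
Orwell - Pine - Oak - Dale - Orwell: 22+12+32+36 = 102
The minimum is 102.
One optimal route: Orwell → Oak → Pine → Dale → Orwell (or its reverse).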